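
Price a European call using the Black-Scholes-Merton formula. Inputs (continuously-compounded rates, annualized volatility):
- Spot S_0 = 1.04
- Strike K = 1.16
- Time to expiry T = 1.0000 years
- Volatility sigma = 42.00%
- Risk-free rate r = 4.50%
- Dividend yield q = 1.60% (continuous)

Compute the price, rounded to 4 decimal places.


d1 = (ln(S/K) + (r - q + 0.5*sigma^2) * T) / (sigma * sqrt(T)) = 0.01904930
d2 = d1 - sigma * sqrt(T) = -0.40095070
exp(-rT) = 0.95599748; exp(-qT) = 0.98412732
C = S_0 * exp(-qT) * N(d1) - K * exp(-rT) * N(d2)
N(d1) = 0.50759911; N(d2) = 0.34422821
C = 1.0400 * 0.98412732 * 0.50759911 - 1.1600 * 0.95599748 * 0.34422821 = 0.1378

Answer: Price = 0.1378


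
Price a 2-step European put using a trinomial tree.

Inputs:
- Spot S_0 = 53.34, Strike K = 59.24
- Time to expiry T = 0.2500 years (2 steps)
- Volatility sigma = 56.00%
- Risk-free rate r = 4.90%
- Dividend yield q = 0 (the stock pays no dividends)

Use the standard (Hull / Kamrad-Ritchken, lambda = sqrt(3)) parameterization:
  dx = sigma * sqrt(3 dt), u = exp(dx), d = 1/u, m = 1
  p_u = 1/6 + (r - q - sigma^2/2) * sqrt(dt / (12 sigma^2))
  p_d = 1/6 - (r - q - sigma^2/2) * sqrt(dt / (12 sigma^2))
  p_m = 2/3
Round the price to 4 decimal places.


dt = T/N = 0.125000; dx = sigma*sqrt(3*dt) = 0.342929
u = exp(dx) = 1.409068; d = 1/u = 0.709689
p_u = 0.147020, p_m = 0.666667, p_d = 0.186314
Discount per step: exp(-r*dt) = 0.993894
Stock lattice S(k, j) with j the centered position index:
  k=0: S(0,+0) = 53.3400
  k=1: S(1,-1) = 37.8548; S(1,+0) = 53.3400; S(1,+1) = 75.1597
  k=2: S(2,-2) = 26.8651; S(2,-1) = 37.8548; S(2,+0) = 53.3400; S(2,+1) = 75.1597; S(2,+2) = 105.9051
Terminal payoffs V(N, j) = max(K - S_T, 0):
  V(2,-2) = 32.374864; V(2,-1) = 21.385194; V(2,+0) = 5.900000; V(2,+1) = 0.000000; V(2,+2) = 0.000000
Backward induction: V(k, j) = exp(-r*dt) * [p_u * V(k+1, j+1) + p_m * V(k+1, j) + p_d * V(k+1, j-1)]
  V(1,-1) = exp(-r*dt) * [p_u*5.900000 + p_m*21.385194 + p_d*32.374864] = 21.026905
  V(1,+0) = exp(-r*dt) * [p_u*0.000000 + p_m*5.900000 + p_d*21.385194] = 7.869338
  V(1,+1) = exp(-r*dt) * [p_u*0.000000 + p_m*0.000000 + p_d*5.900000] = 1.092538
  V(0,+0) = exp(-r*dt) * [p_u*1.092538 + p_m*7.869338 + p_d*21.026905] = 9.267511

Answer: Price = V(0,0) = 9.2675


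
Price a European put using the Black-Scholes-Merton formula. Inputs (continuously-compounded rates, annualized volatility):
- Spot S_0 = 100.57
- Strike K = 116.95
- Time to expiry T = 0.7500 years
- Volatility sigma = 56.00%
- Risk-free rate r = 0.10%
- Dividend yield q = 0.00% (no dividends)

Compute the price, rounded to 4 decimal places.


Answer: Price = 29.9447

Derivation:
d1 = (ln(S/K) + (r - q + 0.5*sigma^2) * T) / (sigma * sqrt(T)) = -0.06710148
d2 = d1 - sigma * sqrt(T) = -0.55207571
exp(-rT) = 0.99925028; exp(-qT) = 1.00000000
P = K * exp(-rT) * N(-d2) - S_0 * exp(-qT) * N(-d1)
N(-d1) = 0.52674954; N(-d2) = 0.70955176
P = 116.9500 * 0.99925028 * 0.70955176 - 100.5700 * 1.00000000 * 0.52674954 = 29.9447


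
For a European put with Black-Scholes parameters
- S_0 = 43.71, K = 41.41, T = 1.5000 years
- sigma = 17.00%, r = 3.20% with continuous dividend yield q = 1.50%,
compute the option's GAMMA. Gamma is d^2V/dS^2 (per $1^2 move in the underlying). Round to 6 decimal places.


d1 = 0.4861973522; d2 = 0.2779907241
phi(d1) = 0.3544696799; exp(-qT) = 0.9777512372; exp(-rT) = 0.9531337871
Gamma = exp(-qT) * phi(d1) / (S * sigma * sqrt(T)) = 0.9777512372 * 0.3544696799 / (43.7100 * 0.1700 * 1.2247448714) = 0.038083

Answer: Gamma = 0.038083


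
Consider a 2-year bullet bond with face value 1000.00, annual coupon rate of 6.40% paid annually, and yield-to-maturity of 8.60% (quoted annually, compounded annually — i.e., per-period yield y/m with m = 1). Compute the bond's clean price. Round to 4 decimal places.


Coupon per period c = face * coupon_rate / m = 64.000000
Periods per year m = 1; per-period yield y/m = 0.086000
Number of cashflows N = 2
Cashflows (t years, CF_t, discount factor 1/(1+y/m)^(m*t), PV):
  t = 1.0000: CF_t = 64.000000, DF = 0.920810, PV = 58.931860
  t = 2.0000: CF_t = 1064.000000, DF = 0.847892, PV = 902.156697
Price P = sum_t PV_t = 961.088557

Answer: Price = 961.0886


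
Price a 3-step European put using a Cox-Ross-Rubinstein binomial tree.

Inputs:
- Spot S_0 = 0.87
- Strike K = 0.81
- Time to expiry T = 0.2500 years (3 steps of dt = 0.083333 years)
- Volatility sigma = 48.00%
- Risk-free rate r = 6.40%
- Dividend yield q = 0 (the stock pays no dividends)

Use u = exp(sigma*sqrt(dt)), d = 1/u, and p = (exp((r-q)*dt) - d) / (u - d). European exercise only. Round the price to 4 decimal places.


Answer: Price = V(0,0) = 0.0518

Derivation:
dt = T/N = 0.083333
u = exp(sigma*sqrt(dt)) = 1.148623; d = 1/u = 0.870607
p = (exp((r-q)*dt) - d) / (u - d) = 0.484649
Discount per step: exp(-r*dt) = 0.994681
Stock lattice S(k, i) with i counting down-moves:
  k=0: S(0,0) = 0.8700
  k=1: S(1,0) = 0.9993; S(1,1) = 0.7574
  k=2: S(2,0) = 1.1478; S(2,1) = 0.8700; S(2,2) = 0.6594
  k=3: S(3,0) = 1.3184; S(3,1) = 0.9993; S(3,2) = 0.7574; S(3,3) = 0.5741
Terminal payoffs V(N, i) = max(K - S_T, 0):
  V(3,0) = 0.000000; V(3,1) = 0.000000; V(3,2) = 0.052571; V(3,3) = 0.235901
Backward induction: V(k, i) = exp(-r*dt) * [p * V(k+1, i) + (1-p) * V(k+1, i+1)].
  V(2,0) = exp(-r*dt) * [p*0.000000 + (1-p)*0.000000] = 0.000000
  V(2,1) = exp(-r*dt) * [p*0.000000 + (1-p)*0.052571] = 0.026949
  V(2,2) = exp(-r*dt) * [p*0.052571 + (1-p)*0.235901] = 0.146269
  V(1,0) = exp(-r*dt) * [p*0.000000 + (1-p)*0.026949] = 0.013814
  V(1,1) = exp(-r*dt) * [p*0.026949 + (1-p)*0.146269] = 0.087970
  V(0,0) = exp(-r*dt) * [p*0.013814 + (1-p)*0.087970] = 0.051754


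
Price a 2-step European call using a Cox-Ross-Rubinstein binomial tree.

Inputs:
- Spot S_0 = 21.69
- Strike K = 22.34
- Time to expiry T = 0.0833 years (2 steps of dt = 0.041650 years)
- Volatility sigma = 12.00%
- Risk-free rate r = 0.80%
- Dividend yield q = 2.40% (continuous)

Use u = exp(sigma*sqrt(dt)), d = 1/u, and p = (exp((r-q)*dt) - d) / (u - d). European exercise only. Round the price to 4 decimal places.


dt = T/N = 0.041650
u = exp(sigma*sqrt(dt)) = 1.024792; d = 1/u = 0.975807
p = (exp((r-q)*dt) - d) / (u - d) = 0.480278
Discount per step: exp(-r*dt) = 0.999667
Stock lattice S(k, i) with i counting down-moves:
  k=0: S(0,0) = 21.6900
  k=1: S(1,0) = 22.2277; S(1,1) = 21.1653
  k=2: S(2,0) = 22.7788; S(2,1) = 21.6900; S(2,2) = 20.6532
Terminal payoffs V(N, i) = max(S_T - K, 0):
  V(2,0) = 0.438824; V(2,1) = 0.000000; V(2,2) = 0.000000
Backward induction: V(k, i) = exp(-r*dt) * [p * V(k+1, i) + (1-p) * V(k+1, i+1)].
  V(1,0) = exp(-r*dt) * [p*0.438824 + (1-p)*0.000000] = 0.210687
  V(1,1) = exp(-r*dt) * [p*0.000000 + (1-p)*0.000000] = 0.000000
  V(0,0) = exp(-r*dt) * [p*0.210687 + (1-p)*0.000000] = 0.101155

Answer: Price = V(0,0) = 0.1012


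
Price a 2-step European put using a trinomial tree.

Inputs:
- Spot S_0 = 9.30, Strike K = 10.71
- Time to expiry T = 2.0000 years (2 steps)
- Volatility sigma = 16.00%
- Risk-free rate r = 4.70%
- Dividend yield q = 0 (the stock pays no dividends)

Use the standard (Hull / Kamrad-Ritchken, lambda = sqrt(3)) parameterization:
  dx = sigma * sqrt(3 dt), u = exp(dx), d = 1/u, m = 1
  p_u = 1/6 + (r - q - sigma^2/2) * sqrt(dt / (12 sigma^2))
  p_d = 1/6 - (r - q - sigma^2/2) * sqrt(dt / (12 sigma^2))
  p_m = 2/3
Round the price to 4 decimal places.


dt = T/N = 1.000000; dx = sigma*sqrt(3*dt) = 0.277128
u = exp(dx) = 1.319335; d = 1/u = 0.757957
p_u = 0.228371, p_m = 0.666667, p_d = 0.104962
Discount per step: exp(-r*dt) = 0.954087
Stock lattice S(k, j) with j the centered position index:
  k=0: S(0,+0) = 9.3000
  k=1: S(1,-1) = 7.0490; S(1,+0) = 9.3000; S(1,+1) = 12.2698
  k=2: S(2,-2) = 5.3428; S(2,-1) = 7.0490; S(2,+0) = 9.3000; S(2,+1) = 12.2698; S(2,+2) = 16.1880
Terminal payoffs V(N, j) = max(K - S_T, 0):
  V(2,-2) = 5.367156; V(2,-1) = 3.660996; V(2,+0) = 1.410000; V(2,+1) = 0.000000; V(2,+2) = 0.000000
Backward induction: V(k, j) = exp(-r*dt) * [p_u * V(k+1, j+1) + p_m * V(k+1, j) + p_d * V(k+1, j-1)]
  V(1,-1) = exp(-r*dt) * [p_u*1.410000 + p_m*3.660996 + p_d*5.367156] = 3.173311
  V(1,+0) = exp(-r*dt) * [p_u*0.000000 + p_m*1.410000 + p_d*3.660996] = 1.263466
  V(1,+1) = exp(-r*dt) * [p_u*0.000000 + p_m*0.000000 + p_d*1.410000] = 0.141202
  V(0,+0) = exp(-r*dt) * [p_u*0.141202 + p_m*1.263466 + p_d*3.173311] = 1.152190

Answer: Price = V(0,0) = 1.1522


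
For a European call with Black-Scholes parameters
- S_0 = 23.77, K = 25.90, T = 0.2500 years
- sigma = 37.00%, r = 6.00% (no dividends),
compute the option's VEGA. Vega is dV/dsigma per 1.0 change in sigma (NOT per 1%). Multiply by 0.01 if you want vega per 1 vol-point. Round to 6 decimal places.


Answer: Vega = 4.545785

Derivation:
d1 = -0.2903037153; d2 = -0.4753037153
phi(d1) = 0.3824808636; exp(-qT) = 1.0000000000; exp(-rT) = 0.9851119396
Vega = S * exp(-qT) * phi(d1) * sqrt(T) = 23.7700 * 1.0000000000 * 0.3824808636 * 0.5000000000 = 4.545785


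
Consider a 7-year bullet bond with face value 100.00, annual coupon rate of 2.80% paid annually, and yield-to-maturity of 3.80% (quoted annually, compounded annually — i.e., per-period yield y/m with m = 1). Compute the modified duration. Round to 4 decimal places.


Answer: Modified duration = 6.1971

Derivation:
Coupon per period c = face * coupon_rate / m = 2.800000
Periods per year m = 1; per-period yield y/m = 0.038000
Number of cashflows N = 7
Cashflows (t years, CF_t, discount factor 1/(1+y/m)^(m*t), PV):
  t = 1.0000: CF_t = 2.800000, DF = 0.963391, PV = 2.697495
  t = 2.0000: CF_t = 2.800000, DF = 0.928122, PV = 2.598743
  t = 3.0000: CF_t = 2.800000, DF = 0.894145, PV = 2.503606
  t = 4.0000: CF_t = 2.800000, DF = 0.861411, PV = 2.411952
  t = 5.0000: CF_t = 2.800000, DF = 0.829876, PV = 2.323653
  t = 6.0000: CF_t = 2.800000, DF = 0.799495, PV = 2.238587
  t = 7.0000: CF_t = 102.800000, DF = 0.770227, PV = 79.179297
Price P = sum_t PV_t = 93.953332
First compute Macaulay numerator sum_t t * PV_t:
  t * PV_t at t = 1.0000: 2.697495
  t * PV_t at t = 2.0000: 5.197486
  t * PV_t at t = 3.0000: 7.510818
  t * PV_t at t = 4.0000: 9.647807
  t * PV_t at t = 5.0000: 11.618265
  t * PV_t at t = 6.0000: 13.431520
  t * PV_t at t = 7.0000: 554.255077
Macaulay duration D = 604.358468 / 93.953332 = 6.432539
Modified duration = D / (1 + y/m) = 6.432539 / (1 + 0.038000) = 6.197051


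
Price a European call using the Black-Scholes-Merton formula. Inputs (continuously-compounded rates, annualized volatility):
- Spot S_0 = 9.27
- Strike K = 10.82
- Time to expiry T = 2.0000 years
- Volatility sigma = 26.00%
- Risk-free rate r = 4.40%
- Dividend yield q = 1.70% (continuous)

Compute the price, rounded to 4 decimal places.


Answer: Price = 0.9525

Derivation:
d1 = (ln(S/K) + (r - q + 0.5*sigma^2) * T) / (sigma * sqrt(T)) = -0.08978324
d2 = d1 - sigma * sqrt(T) = -0.45747876
exp(-rT) = 0.91576088; exp(-qT) = 0.96657150
C = S_0 * exp(-qT) * N(d1) - K * exp(-rT) * N(d2)
N(d1) = 0.46422974; N(d2) = 0.32366348
C = 9.2700 * 0.96657150 * 0.46422974 - 10.8200 * 0.91576088 * 0.32366348 = 0.9525


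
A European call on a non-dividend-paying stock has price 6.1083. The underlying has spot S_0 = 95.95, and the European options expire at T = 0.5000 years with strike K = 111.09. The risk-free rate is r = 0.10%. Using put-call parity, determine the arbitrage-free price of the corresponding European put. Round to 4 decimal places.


Answer: Put price = 21.1928

Derivation:
Put-call parity: C - P = S_0 * exp(-qT) - K * exp(-rT).
S_0 * exp(-qT) = 95.9500 * 1.00000000 = 95.95000000
K * exp(-rT) = 111.0900 * 0.99950012 = 111.03446888
P = C - S*exp(-qT) + K*exp(-rT)
P = 6.1083 - 95.95000000 + 111.03446888 = 21.1928


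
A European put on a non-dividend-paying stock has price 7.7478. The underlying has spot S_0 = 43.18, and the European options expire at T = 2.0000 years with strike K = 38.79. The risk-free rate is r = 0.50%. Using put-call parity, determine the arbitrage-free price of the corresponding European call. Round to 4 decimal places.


Answer: Call price = 12.5238

Derivation:
Put-call parity: C - P = S_0 * exp(-qT) - K * exp(-rT).
S_0 * exp(-qT) = 43.1800 * 1.00000000 = 43.18000000
K * exp(-rT) = 38.7900 * 0.99004983 = 38.40403305
C = P + S*exp(-qT) - K*exp(-rT)
C = 7.7478 + 43.18000000 - 38.40403305 = 12.5238


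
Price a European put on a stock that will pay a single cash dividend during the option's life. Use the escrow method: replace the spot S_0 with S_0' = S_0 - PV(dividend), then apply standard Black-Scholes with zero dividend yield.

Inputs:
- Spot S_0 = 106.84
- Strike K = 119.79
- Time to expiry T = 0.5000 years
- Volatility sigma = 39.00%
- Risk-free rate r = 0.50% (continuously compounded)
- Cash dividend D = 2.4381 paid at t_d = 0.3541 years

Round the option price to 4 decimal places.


PV(D) = D * exp(-r * t_d) = 2.4381 * 0.99823107 = 2.43378716
S_0' = S_0 - PV(D) = 106.8400 - 2.43378716 = 104.40621284
d1 = (ln(S_0'/K) + (r + sigma^2/2)*T) / (sigma*sqrt(T)) = -0.35147205
d2 = d1 - sigma*sqrt(T) = -0.62724370
exp(-rT) = 0.99750312
N(-d1) = 0.63738288; N(-d2) = 0.73475025
P = K * exp(-rT) * N(-d2) - S_0' * N(-d1) = 119.7900 * 0.99750312 * 0.73475025 - 104.40621284 * 0.63738288 = 21.2492

Answer: Price = 21.2492


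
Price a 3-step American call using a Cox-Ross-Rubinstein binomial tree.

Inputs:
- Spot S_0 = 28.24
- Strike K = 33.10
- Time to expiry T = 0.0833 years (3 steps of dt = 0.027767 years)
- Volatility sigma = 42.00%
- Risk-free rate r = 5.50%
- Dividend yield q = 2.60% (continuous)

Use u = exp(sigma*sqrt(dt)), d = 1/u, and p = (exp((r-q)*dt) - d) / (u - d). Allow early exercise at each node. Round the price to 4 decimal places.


dt = T/N = 0.027767
u = exp(sigma*sqrt(dt)) = 1.072493; d = 1/u = 0.932407
p = (exp((r-q)*dt) - d) / (u - d) = 0.488261
Discount per step: exp(-r*dt) = 0.998474
Stock lattice S(k, i) with i counting down-moves:
  k=0: S(0,0) = 28.2400
  k=1: S(1,0) = 30.2872; S(1,1) = 26.3312
  k=2: S(2,0) = 32.4828; S(2,1) = 28.2400; S(2,2) = 24.5514
  k=3: S(3,0) = 34.8376; S(3,1) = 30.2872; S(3,2) = 26.3312; S(3,3) = 22.8919
Terminal payoffs V(N, i) = max(S_T - K, 0):
  V(3,0) = 1.737605; V(3,1) = 0.000000; V(3,2) = 0.000000; V(3,3) = 0.000000
Backward induction: V(k, i) = exp(-r*dt) * [p * V(k+1, i) + (1-p) * V(k+1, i+1)]; then take max(V_cont, immediate exercise) for American.
  V(2,0) = exp(-r*dt) * [p*1.737605 + (1-p)*0.000000] = 0.847110; exercise = 0.000000; V(2,0) = max -> 0.847110
  V(2,1) = exp(-r*dt) * [p*0.000000 + (1-p)*0.000000] = 0.000000; exercise = 0.000000; V(2,1) = max -> 0.000000
  V(2,2) = exp(-r*dt) * [p*0.000000 + (1-p)*0.000000] = 0.000000; exercise = 0.000000; V(2,2) = max -> 0.000000
  V(1,0) = exp(-r*dt) * [p*0.847110 + (1-p)*0.000000] = 0.412980; exercise = 0.000000; V(1,0) = max -> 0.412980
  V(1,1) = exp(-r*dt) * [p*0.000000 + (1-p)*0.000000] = 0.000000; exercise = 0.000000; V(1,1) = max -> 0.000000
  V(0,0) = exp(-r*dt) * [p*0.412980 + (1-p)*0.000000] = 0.201334; exercise = 0.000000; V(0,0) = max -> 0.201334

Answer: Price = V(0,0) = 0.2013


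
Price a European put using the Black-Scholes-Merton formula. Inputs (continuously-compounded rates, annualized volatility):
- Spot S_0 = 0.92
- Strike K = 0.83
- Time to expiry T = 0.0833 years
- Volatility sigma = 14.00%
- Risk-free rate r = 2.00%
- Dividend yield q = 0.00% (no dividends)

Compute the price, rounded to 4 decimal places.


Answer: Price = 0.0001

Derivation:
d1 = (ln(S/K) + (r - q + 0.5*sigma^2) * T) / (sigma * sqrt(T)) = 2.60924551
d2 = d1 - sigma * sqrt(T) = 2.56883907
exp(-rT) = 0.99833539; exp(-qT) = 1.00000000
P = K * exp(-rT) * N(-d2) - S_0 * exp(-qT) * N(-d1)
N(-d1) = 0.00453711; N(-d2) = 0.00510199
P = 0.8300 * 0.99833539 * 0.00510199 - 0.9200 * 1.00000000 * 0.00453711 = 0.0001


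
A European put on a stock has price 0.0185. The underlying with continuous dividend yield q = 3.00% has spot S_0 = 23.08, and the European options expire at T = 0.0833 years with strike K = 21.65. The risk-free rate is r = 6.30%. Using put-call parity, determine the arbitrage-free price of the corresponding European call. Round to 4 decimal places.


Answer: Call price = 1.5042

Derivation:
Put-call parity: C - P = S_0 * exp(-qT) - K * exp(-rT).
S_0 * exp(-qT) = 23.0800 * 0.99750412 = 23.02239509
K * exp(-rT) = 21.6500 * 0.99476585 = 21.53668057
C = P + S*exp(-qT) - K*exp(-rT)
C = 0.0185 + 23.02239509 - 21.53668057 = 1.5042


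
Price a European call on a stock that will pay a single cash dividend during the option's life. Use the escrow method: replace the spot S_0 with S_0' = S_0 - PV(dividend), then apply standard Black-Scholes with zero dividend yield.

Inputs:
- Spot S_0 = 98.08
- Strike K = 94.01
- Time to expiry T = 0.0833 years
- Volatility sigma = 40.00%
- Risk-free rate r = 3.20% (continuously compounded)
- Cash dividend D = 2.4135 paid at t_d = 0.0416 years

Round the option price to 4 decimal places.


PV(D) = D * exp(-r * t_d) = 2.4135 * 0.99866969 = 2.41028929
S_0' = S_0 - PV(D) = 98.0800 - 2.41028929 = 95.66971071
d1 = (ln(S_0'/K) + (r + sigma^2/2)*T) / (sigma*sqrt(T)) = 0.23240271
d2 = d1 - sigma*sqrt(T) = 0.11695576
exp(-rT) = 0.99733795
N(d1) = 0.59188738; N(d2) = 0.54655244
C = S_0' * N(d1) - K * exp(-rT) * N(d2) = 95.66971071 * 0.59188738 - 94.0100 * 0.99733795 * 0.54655244 = 5.3811

Answer: Price = 5.3811


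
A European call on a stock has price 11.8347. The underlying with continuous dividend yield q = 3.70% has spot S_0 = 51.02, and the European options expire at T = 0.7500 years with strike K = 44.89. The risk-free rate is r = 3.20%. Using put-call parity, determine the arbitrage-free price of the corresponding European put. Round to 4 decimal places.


Answer: Put price = 6.0365

Derivation:
Put-call parity: C - P = S_0 * exp(-qT) - K * exp(-rT).
S_0 * exp(-qT) = 51.0200 * 0.97263149 = 49.62365884
K * exp(-rT) = 44.8900 * 0.97628571 = 43.82546551
P = C - S*exp(-qT) + K*exp(-rT)
P = 11.8347 - 49.62365884 + 43.82546551 = 6.0365


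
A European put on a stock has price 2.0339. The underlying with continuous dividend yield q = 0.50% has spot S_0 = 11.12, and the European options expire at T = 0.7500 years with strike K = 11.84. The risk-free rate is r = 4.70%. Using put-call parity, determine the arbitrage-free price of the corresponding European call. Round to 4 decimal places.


Put-call parity: C - P = S_0 * exp(-qT) - K * exp(-rT).
S_0 * exp(-qT) = 11.1200 * 0.99625702 = 11.07837809
K * exp(-rT) = 11.8400 * 0.96536405 = 11.42991029
C = P + S*exp(-qT) - K*exp(-rT)
C = 2.0339 + 11.07837809 - 11.42991029 = 1.6824

Answer: Call price = 1.6824


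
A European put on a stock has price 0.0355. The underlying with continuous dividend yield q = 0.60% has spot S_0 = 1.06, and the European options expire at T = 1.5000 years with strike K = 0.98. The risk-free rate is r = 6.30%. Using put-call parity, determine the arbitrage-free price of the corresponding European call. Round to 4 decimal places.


Put-call parity: C - P = S_0 * exp(-qT) - K * exp(-rT).
S_0 * exp(-qT) = 1.0600 * 0.99104038 = 1.05050280
K * exp(-rT) = 0.9800 * 0.90982773 = 0.89163118
C = P + S*exp(-qT) - K*exp(-rT)
C = 0.0355 + 1.05050280 - 0.89163118 = 0.1944

Answer: Call price = 0.1944


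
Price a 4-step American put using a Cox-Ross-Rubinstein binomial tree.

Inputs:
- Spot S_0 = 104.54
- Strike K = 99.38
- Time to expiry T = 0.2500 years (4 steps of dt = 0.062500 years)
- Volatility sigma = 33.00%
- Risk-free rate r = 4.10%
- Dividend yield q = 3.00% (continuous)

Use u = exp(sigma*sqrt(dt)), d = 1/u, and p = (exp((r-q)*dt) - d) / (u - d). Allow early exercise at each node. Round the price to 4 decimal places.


dt = T/N = 0.062500
u = exp(sigma*sqrt(dt)) = 1.085999; d = 1/u = 0.920811
p = (exp((r-q)*dt) - d) / (u - d) = 0.483550
Discount per step: exp(-r*dt) = 0.997441
Stock lattice S(k, i) with i counting down-moves:
  k=0: S(0,0) = 104.5400
  k=1: S(1,0) = 113.5303; S(1,1) = 96.2616
  k=2: S(2,0) = 123.2938; S(2,1) = 104.5400; S(2,2) = 88.6388
  k=3: S(3,0) = 133.8969; S(3,1) = 113.5303; S(3,2) = 96.2616; S(3,3) = 81.6196
  k=4: S(4,0) = 145.4118; S(4,1) = 123.2938; S(4,2) = 104.5400; S(4,3) = 88.6388; S(4,4) = 75.1563
Terminal payoffs V(N, i) = max(K - S_T, 0):
  V(4,0) = 0.000000; V(4,1) = 0.000000; V(4,2) = 0.000000; V(4,3) = 10.741192; V(4,4) = 24.223713
Backward induction: V(k, i) = exp(-r*dt) * [p * V(k+1, i) + (1-p) * V(k+1, i+1)]; then take max(V_cont, immediate exercise) for American.
  V(3,0) = exp(-r*dt) * [p*0.000000 + (1-p)*0.000000] = 0.000000; exercise = 0.000000; V(3,0) = max -> 0.000000
  V(3,1) = exp(-r*dt) * [p*0.000000 + (1-p)*0.000000] = 0.000000; exercise = 0.000000; V(3,1) = max -> 0.000000
  V(3,2) = exp(-r*dt) * [p*0.000000 + (1-p)*10.741192] = 5.533091; exercise = 3.118372; V(3,2) = max -> 5.533091
  V(3,3) = exp(-r*dt) * [p*10.741192 + (1-p)*24.223713] = 17.658930; exercise = 17.760372; V(3,3) = max -> 17.760372
  V(2,0) = exp(-r*dt) * [p*0.000000 + (1-p)*0.000000] = 0.000000; exercise = 0.000000; V(2,0) = max -> 0.000000
  V(2,1) = exp(-r*dt) * [p*0.000000 + (1-p)*5.533091] = 2.850251; exercise = 0.000000; V(2,1) = max -> 2.850251
  V(2,2) = exp(-r*dt) * [p*5.533091 + (1-p)*17.760372] = 11.817548; exercise = 10.741192; V(2,2) = max -> 11.817548
  V(1,0) = exp(-r*dt) * [p*0.000000 + (1-p)*2.850251] = 1.468245; exercise = 0.000000; V(1,0) = max -> 1.468245
  V(1,1) = exp(-r*dt) * [p*2.850251 + (1-p)*11.817548] = 7.462265; exercise = 3.118372; V(1,1) = max -> 7.462265
  V(0,0) = exp(-r*dt) * [p*1.468245 + (1-p)*7.462265] = 4.552176; exercise = 0.000000; V(0,0) = max -> 4.552176

Answer: Price = V(0,0) = 4.5522


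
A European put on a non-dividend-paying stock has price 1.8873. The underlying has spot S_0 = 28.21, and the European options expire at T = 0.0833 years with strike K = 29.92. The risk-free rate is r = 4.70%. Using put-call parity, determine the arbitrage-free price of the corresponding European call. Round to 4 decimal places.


Answer: Call price = 0.2942

Derivation:
Put-call parity: C - P = S_0 * exp(-qT) - K * exp(-rT).
S_0 * exp(-qT) = 28.2100 * 1.00000000 = 28.21000000
K * exp(-rT) = 29.9200 * 0.99609255 = 29.80308922
C = P + S*exp(-qT) - K*exp(-rT)
C = 1.8873 + 28.21000000 - 29.80308922 = 0.2942


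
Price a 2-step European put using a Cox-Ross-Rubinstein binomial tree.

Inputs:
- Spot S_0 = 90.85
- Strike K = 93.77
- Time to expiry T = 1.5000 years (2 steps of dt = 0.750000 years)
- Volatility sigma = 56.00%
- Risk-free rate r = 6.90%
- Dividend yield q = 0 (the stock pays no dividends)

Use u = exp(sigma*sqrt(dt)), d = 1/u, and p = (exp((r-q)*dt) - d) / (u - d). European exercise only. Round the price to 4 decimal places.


dt = T/N = 0.750000
u = exp(sigma*sqrt(dt)) = 1.624133; d = 1/u = 0.615713
p = (exp((r-q)*dt) - d) / (u - d) = 0.433747
Discount per step: exp(-r*dt) = 0.949566
Stock lattice S(k, i) with i counting down-moves:
  k=0: S(0,0) = 90.8500
  k=1: S(1,0) = 147.5525; S(1,1) = 55.9375
  k=2: S(2,0) = 239.6449; S(2,1) = 90.8500; S(2,2) = 34.4415
Terminal payoffs V(N, i) = max(K - S_T, 0):
  V(2,0) = 0.000000; V(2,1) = 2.920000; V(2,2) = 59.328531
Backward induction: V(k, i) = exp(-r*dt) * [p * V(k+1, i) + (1-p) * V(k+1, i+1)].
  V(1,0) = exp(-r*dt) * [p*0.000000 + (1-p)*2.920000] = 1.570068
  V(1,1) = exp(-r*dt) * [p*2.920000 + (1-p)*59.328531] = 33.103293
  V(0,0) = exp(-r*dt) * [p*1.570068 + (1-p)*33.103293] = 18.446127

Answer: Price = V(0,0) = 18.4461


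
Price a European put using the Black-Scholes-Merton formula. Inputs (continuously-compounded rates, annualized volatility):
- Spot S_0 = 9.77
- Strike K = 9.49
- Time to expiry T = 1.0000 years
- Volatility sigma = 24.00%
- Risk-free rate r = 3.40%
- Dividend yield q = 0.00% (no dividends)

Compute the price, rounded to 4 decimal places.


Answer: Price = 0.6370

Derivation:
d1 = (ln(S/K) + (r - q + 0.5*sigma^2) * T) / (sigma * sqrt(T)) = 0.38282439
d2 = d1 - sigma * sqrt(T) = 0.14282439
exp(-rT) = 0.96657150; exp(-qT) = 1.00000000
P = K * exp(-rT) * N(-d2) - S_0 * exp(-qT) * N(-d1)
N(-d1) = 0.35092499; N(-d2) = 0.44321444
P = 9.4900 * 0.96657150 * 0.44321444 - 9.7700 * 1.00000000 * 0.35092499 = 0.6370


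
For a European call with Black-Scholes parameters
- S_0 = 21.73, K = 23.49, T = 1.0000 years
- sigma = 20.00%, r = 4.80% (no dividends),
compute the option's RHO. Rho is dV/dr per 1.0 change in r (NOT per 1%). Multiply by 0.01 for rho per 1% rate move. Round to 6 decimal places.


Answer: Rho = 8.989760

Derivation:
d1 = -0.0494050220; d2 = -0.2494050220
phi(d1) = 0.3984556970; exp(-qT) = 1.0000000000; exp(-rT) = 0.9531337871
N(d2) = 0.4015237504
Rho = K*T*exp(-rT)*N(d2) = 23.4900 * 1.0000 * 0.9531337871 * 0.4015237504 = 8.989760


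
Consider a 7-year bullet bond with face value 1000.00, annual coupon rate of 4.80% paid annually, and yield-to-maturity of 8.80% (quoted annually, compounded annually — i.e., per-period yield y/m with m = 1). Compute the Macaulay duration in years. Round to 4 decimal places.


Coupon per period c = face * coupon_rate / m = 48.000000
Periods per year m = 1; per-period yield y/m = 0.088000
Number of cashflows N = 7
Cashflows (t years, CF_t, discount factor 1/(1+y/m)^(m*t), PV):
  t = 1.0000: CF_t = 48.000000, DF = 0.919118, PV = 44.117647
  t = 2.0000: CF_t = 48.000000, DF = 0.844777, PV = 40.549308
  t = 3.0000: CF_t = 48.000000, DF = 0.776450, PV = 37.269585
  t = 4.0000: CF_t = 48.000000, DF = 0.713649, PV = 34.255133
  t = 5.0000: CF_t = 48.000000, DF = 0.655927, PV = 31.484497
  t = 6.0000: CF_t = 48.000000, DF = 0.602874, PV = 28.937957
  t = 7.0000: CF_t = 1048.000000, DF = 0.554112, PV = 580.709613
Price P = sum_t PV_t = 797.323739
Macaulay numerator sum_t t * PV_t:
  t * PV_t at t = 1.0000: 44.117647
  t * PV_t at t = 2.0000: 81.098616
  t * PV_t at t = 3.0000: 111.808754
  t * PV_t at t = 4.0000: 137.020531
  t * PV_t at t = 5.0000: 157.422485
  t * PV_t at t = 6.0000: 173.627741
  t * PV_t at t = 7.0000: 4064.967289
Macaulay duration D = (sum_t t * PV_t) / P = 4770.063063 / 797.323739 = 5.982593

Answer: Macaulay duration = 5.9826 years


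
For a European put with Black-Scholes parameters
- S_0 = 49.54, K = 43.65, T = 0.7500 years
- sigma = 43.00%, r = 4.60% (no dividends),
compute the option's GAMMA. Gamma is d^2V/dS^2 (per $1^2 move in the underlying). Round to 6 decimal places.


d1 = 0.6187439789; d2 = 0.2463530552
phi(d1) = 0.3294401472; exp(-qT) = 1.0000000000; exp(-rT) = 0.9660883397
Gamma = exp(-qT) * phi(d1) / (S * sigma * sqrt(T)) = 1.0000000000 * 0.3294401472 / (49.5400 * 0.4300 * 0.8660254038) = 0.017858

Answer: Gamma = 0.017858


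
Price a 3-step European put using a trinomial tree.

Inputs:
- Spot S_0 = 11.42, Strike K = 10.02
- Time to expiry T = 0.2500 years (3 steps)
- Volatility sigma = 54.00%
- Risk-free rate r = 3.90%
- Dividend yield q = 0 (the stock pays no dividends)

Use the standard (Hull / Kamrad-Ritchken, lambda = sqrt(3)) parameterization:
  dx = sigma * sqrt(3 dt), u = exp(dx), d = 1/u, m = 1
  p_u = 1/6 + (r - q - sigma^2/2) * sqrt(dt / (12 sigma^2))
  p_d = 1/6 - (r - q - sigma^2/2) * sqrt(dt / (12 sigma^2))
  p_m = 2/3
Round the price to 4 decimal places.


dt = T/N = 0.083333; dx = sigma*sqrt(3*dt) = 0.270000
u = exp(dx) = 1.309964; d = 1/u = 0.763379
p_u = 0.150185, p_m = 0.666667, p_d = 0.183148
Discount per step: exp(-r*dt) = 0.996755
Stock lattice S(k, j) with j the centered position index:
  k=0: S(0,+0) = 11.4200
  k=1: S(1,-1) = 8.7178; S(1,+0) = 11.4200; S(1,+1) = 14.9598
  k=2: S(2,-2) = 6.6550; S(2,-1) = 8.7178; S(2,+0) = 11.4200; S(2,+1) = 14.9598; S(2,+2) = 19.5968
  k=3: S(3,-3) = 5.0803; S(3,-2) = 6.6550; S(3,-1) = 8.7178; S(3,+0) = 11.4200; S(3,+1) = 14.9598; S(3,+2) = 19.5968; S(3,+3) = 25.6711
Terminal payoffs V(N, j) = max(K - S_T, 0):
  V(3,-3) = 4.939721; V(3,-2) = 3.365015; V(3,-1) = 1.302206; V(3,+0) = 0.000000; V(3,+1) = 0.000000; V(3,+2) = 0.000000; V(3,+3) = 0.000000
Backward induction: V(k, j) = exp(-r*dt) * [p_u * V(k+1, j+1) + p_m * V(k+1, j) + p_d * V(k+1, j-1)]
  V(2,-2) = exp(-r*dt) * [p_u*1.302206 + p_m*3.365015 + p_d*4.939721] = 3.332767
  V(2,-1) = exp(-r*dt) * [p_u*0.000000 + p_m*1.302206 + p_d*3.365015] = 1.479617
  V(2,+0) = exp(-r*dt) * [p_u*0.000000 + p_m*0.000000 + p_d*1.302206] = 0.237723
  V(2,+1) = exp(-r*dt) * [p_u*0.000000 + p_m*0.000000 + p_d*0.000000] = 0.000000
  V(2,+2) = exp(-r*dt) * [p_u*0.000000 + p_m*0.000000 + p_d*0.000000] = 0.000000
  V(1,-1) = exp(-r*dt) * [p_u*0.237723 + p_m*1.479617 + p_d*3.332767] = 1.627207
  V(1,+0) = exp(-r*dt) * [p_u*0.000000 + p_m*0.237723 + p_d*1.479617] = 0.428077
  V(1,+1) = exp(-r*dt) * [p_u*0.000000 + p_m*0.000000 + p_d*0.237723] = 0.043397
  V(0,+0) = exp(-r*dt) * [p_u*0.043397 + p_m*0.428077 + p_d*1.627207] = 0.588008

Answer: Price = V(0,0) = 0.5880


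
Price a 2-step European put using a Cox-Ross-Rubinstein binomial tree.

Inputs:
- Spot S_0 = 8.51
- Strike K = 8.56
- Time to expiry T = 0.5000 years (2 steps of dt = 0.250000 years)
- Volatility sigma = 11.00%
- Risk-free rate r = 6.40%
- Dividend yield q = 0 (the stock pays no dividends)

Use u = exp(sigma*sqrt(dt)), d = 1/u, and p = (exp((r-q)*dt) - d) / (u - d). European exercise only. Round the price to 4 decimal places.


Answer: Price = V(0,0) = 0.1448

Derivation:
dt = T/N = 0.250000
u = exp(sigma*sqrt(dt)) = 1.056541; d = 1/u = 0.946485
p = (exp((r-q)*dt) - d) / (u - d) = 0.632804
Discount per step: exp(-r*dt) = 0.984127
Stock lattice S(k, i) with i counting down-moves:
  k=0: S(0,0) = 8.5100
  k=1: S(1,0) = 8.9912; S(1,1) = 8.0546
  k=2: S(2,0) = 9.4995; S(2,1) = 8.5100; S(2,2) = 7.6235
Terminal payoffs V(N, i) = max(K - S_T, 0):
  V(2,0) = 0.000000; V(2,1) = 0.050000; V(2,2) = 0.936452
Backward induction: V(k, i) = exp(-r*dt) * [p * V(k+1, i) + (1-p) * V(k+1, i+1)].
  V(1,0) = exp(-r*dt) * [p*0.000000 + (1-p)*0.050000] = 0.018068
  V(1,1) = exp(-r*dt) * [p*0.050000 + (1-p)*0.936452] = 0.369541
  V(0,0) = exp(-r*dt) * [p*0.018068 + (1-p)*0.369541] = 0.144793


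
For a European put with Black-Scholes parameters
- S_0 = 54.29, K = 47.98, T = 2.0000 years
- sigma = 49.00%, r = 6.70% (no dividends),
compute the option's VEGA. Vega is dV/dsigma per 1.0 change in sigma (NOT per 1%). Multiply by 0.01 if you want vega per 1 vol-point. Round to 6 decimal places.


d1 = 0.7181546616; d2 = 0.0251900160
phi(d1) = 0.3082600321; exp(-qT) = 1.0000000000; exp(-rT) = 0.8745900646
Vega = S * exp(-qT) * phi(d1) * sqrt(T) = 54.2900 * 1.0000000000 * 0.3082600321 * 1.4142135624 = 23.667482

Answer: Vega = 23.667482


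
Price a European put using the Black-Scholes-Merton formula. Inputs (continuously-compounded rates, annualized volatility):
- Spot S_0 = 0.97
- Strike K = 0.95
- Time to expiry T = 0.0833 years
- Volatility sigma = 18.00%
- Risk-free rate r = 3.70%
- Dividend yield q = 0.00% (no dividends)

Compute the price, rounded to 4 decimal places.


d1 = (ln(S/K) + (r - q + 0.5*sigma^2) * T) / (sigma * sqrt(T)) = 0.48633488
d2 = d1 - sigma * sqrt(T) = 0.43438375
exp(-rT) = 0.99692264; exp(-qT) = 1.00000000
P = K * exp(-rT) * N(-d2) - S_0 * exp(-qT) * N(-d1)
N(-d1) = 0.31336488; N(-d2) = 0.33200490
P = 0.9500 * 0.99692264 * 0.33200490 - 0.9700 * 1.00000000 * 0.31336488 = 0.0105

Answer: Price = 0.0105


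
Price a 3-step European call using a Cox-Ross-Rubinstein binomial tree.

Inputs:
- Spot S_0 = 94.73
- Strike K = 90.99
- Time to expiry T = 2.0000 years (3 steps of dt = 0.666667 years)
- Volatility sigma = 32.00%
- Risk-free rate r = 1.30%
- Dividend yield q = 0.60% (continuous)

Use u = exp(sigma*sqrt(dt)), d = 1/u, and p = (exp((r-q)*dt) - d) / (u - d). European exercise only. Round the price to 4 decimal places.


dt = T/N = 0.666667
u = exp(sigma*sqrt(dt)) = 1.298590; d = 1/u = 0.770066
p = (exp((r-q)*dt) - d) / (u - d) = 0.443900
Discount per step: exp(-r*dt) = 0.991371
Stock lattice S(k, i) with i counting down-moves:
  k=0: S(0,0) = 94.7300
  k=1: S(1,0) = 123.0154; S(1,1) = 72.9484
  k=2: S(2,0) = 159.7466; S(2,1) = 94.7300; S(2,2) = 56.1751
  k=3: S(3,0) = 207.4453; S(3,1) = 123.0154; S(3,2) = 72.9484; S(3,3) = 43.2585
Terminal payoffs V(N, i) = max(S_T - K, 0):
  V(3,0) = 116.455252; V(3,1) = 32.025412; V(3,2) = 0.000000; V(3,3) = 0.000000
Backward induction: V(k, i) = exp(-r*dt) * [p * V(k+1, i) + (1-p) * V(k+1, i+1)].
  V(2,0) = exp(-r*dt) * [p*116.455252 + (1-p)*32.025412] = 68.904021
  V(2,1) = exp(-r*dt) * [p*32.025412 + (1-p)*0.000000] = 14.093394
  V(2,2) = exp(-r*dt) * [p*0.000000 + (1-p)*0.000000] = 0.000000
  V(1,0) = exp(-r*dt) * [p*68.904021 + (1-p)*14.093394] = 38.092243
  V(1,1) = exp(-r*dt) * [p*14.093394 + (1-p)*0.000000] = 6.202067
  V(0,0) = exp(-r*dt) * [p*38.092243 + (1-p)*6.202067] = 20.182429

Answer: Price = V(0,0) = 20.1824


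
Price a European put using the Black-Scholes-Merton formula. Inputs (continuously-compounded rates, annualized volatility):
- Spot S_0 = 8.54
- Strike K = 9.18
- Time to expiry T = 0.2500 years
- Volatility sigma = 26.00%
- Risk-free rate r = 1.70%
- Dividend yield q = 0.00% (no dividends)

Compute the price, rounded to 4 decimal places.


Answer: Price = 0.8199

Derivation:
d1 = (ln(S/K) + (r - q + 0.5*sigma^2) * T) / (sigma * sqrt(T)) = -0.45820151
d2 = d1 - sigma * sqrt(T) = -0.58820151
exp(-rT) = 0.99575902; exp(-qT) = 1.00000000
P = K * exp(-rT) * N(-d2) - S_0 * exp(-qT) * N(-d1)
N(-d1) = 0.67659616; N(-d2) = 0.72180148
P = 9.1800 * 0.99575902 * 0.72180148 - 8.5400 * 1.00000000 * 0.67659616 = 0.8199


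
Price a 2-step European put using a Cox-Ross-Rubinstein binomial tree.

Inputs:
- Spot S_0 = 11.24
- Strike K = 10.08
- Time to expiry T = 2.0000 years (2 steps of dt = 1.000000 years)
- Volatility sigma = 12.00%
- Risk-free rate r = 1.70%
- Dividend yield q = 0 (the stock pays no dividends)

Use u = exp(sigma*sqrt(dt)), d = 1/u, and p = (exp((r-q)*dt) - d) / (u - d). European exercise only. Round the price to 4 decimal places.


Answer: Price = V(0,0) = 0.2518

Derivation:
dt = T/N = 1.000000
u = exp(sigma*sqrt(dt)) = 1.127497; d = 1/u = 0.886920
p = (exp((r-q)*dt) - d) / (u - d) = 0.541304
Discount per step: exp(-r*dt) = 0.983144
Stock lattice S(k, i) with i counting down-moves:
  k=0: S(0,0) = 11.2400
  k=1: S(1,0) = 12.6731; S(1,1) = 9.9690
  k=2: S(2,0) = 14.2888; S(2,1) = 11.2400; S(2,2) = 8.8417
Terminal payoffs V(N, i) = max(K - S_T, 0):
  V(2,0) = 0.000000; V(2,1) = 0.000000; V(2,2) = 1.238303
Backward induction: V(k, i) = exp(-r*dt) * [p * V(k+1, i) + (1-p) * V(k+1, i+1)].
  V(1,0) = exp(-r*dt) * [p*0.000000 + (1-p)*0.000000] = 0.000000
  V(1,1) = exp(-r*dt) * [p*0.000000 + (1-p)*1.238303] = 0.558431
  V(0,0) = exp(-r*dt) * [p*0.000000 + (1-p)*0.558431] = 0.251832


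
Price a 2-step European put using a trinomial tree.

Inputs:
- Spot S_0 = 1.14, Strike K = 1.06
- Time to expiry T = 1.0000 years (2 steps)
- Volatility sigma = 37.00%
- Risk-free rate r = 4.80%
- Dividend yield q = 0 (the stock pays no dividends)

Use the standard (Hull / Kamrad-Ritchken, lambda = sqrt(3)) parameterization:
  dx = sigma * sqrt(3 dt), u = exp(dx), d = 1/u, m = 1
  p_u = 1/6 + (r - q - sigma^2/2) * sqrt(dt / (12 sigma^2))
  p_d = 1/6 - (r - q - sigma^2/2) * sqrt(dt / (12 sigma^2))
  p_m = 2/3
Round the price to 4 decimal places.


dt = T/N = 0.500000; dx = sigma*sqrt(3*dt) = 0.453156
u = exp(dx) = 1.573269; d = 1/u = 0.635619
p_u = 0.155385, p_m = 0.666667, p_d = 0.177949
Discount per step: exp(-r*dt) = 0.976286
Stock lattice S(k, j) with j the centered position index:
  k=0: S(0,+0) = 1.1400
  k=1: S(1,-1) = 0.7246; S(1,+0) = 1.1400; S(1,+1) = 1.7935
  k=2: S(2,-2) = 0.4606; S(2,-1) = 0.7246; S(2,+0) = 1.1400; S(2,+1) = 1.7935; S(2,+2) = 2.8217
Terminal payoffs V(N, j) = max(K - S_T, 0):
  V(2,-2) = 0.599427; V(2,-1) = 0.335394; V(2,+0) = 0.000000; V(2,+1) = 0.000000; V(2,+2) = 0.000000
Backward induction: V(k, j) = exp(-r*dt) * [p_u * V(k+1, j+1) + p_m * V(k+1, j) + p_d * V(k+1, j-1)]
  V(1,-1) = exp(-r*dt) * [p_u*0.000000 + p_m*0.335394 + p_d*0.599427] = 0.322431
  V(1,+0) = exp(-r*dt) * [p_u*0.000000 + p_m*0.000000 + p_d*0.335394] = 0.058268
  V(1,+1) = exp(-r*dt) * [p_u*0.000000 + p_m*0.000000 + p_d*0.000000] = 0.000000
  V(0,+0) = exp(-r*dt) * [p_u*0.000000 + p_m*0.058268 + p_d*0.322431] = 0.093939

Answer: Price = V(0,0) = 0.0939


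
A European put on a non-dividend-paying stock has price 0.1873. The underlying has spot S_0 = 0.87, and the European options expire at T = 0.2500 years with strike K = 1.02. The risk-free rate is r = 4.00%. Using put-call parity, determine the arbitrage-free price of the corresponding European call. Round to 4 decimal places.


Answer: Call price = 0.0474

Derivation:
Put-call parity: C - P = S_0 * exp(-qT) - K * exp(-rT).
S_0 * exp(-qT) = 0.8700 * 1.00000000 = 0.87000000
K * exp(-rT) = 1.0200 * 0.99004983 = 1.00985083
C = P + S*exp(-qT) - K*exp(-rT)
C = 0.1873 + 0.87000000 - 1.00985083 = 0.0474


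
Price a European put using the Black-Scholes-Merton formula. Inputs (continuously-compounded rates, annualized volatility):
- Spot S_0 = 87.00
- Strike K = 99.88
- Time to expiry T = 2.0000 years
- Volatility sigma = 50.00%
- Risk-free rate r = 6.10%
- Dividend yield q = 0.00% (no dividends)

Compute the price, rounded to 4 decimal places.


d1 = (ln(S/K) + (r - q + 0.5*sigma^2) * T) / (sigma * sqrt(T)) = 0.33083922
d2 = d1 - sigma * sqrt(T) = -0.37626757
exp(-rT) = 0.88514837; exp(-qT) = 1.00000000
P = K * exp(-rT) * N(-d2) - S_0 * exp(-qT) * N(-d1)
N(-d1) = 0.37038297; N(-d2) = 0.64664101
P = 99.8800 * 0.88514837 * 0.64664101 - 87.0000 * 1.00000000 * 0.37038297 = 24.9453

Answer: Price = 24.9453


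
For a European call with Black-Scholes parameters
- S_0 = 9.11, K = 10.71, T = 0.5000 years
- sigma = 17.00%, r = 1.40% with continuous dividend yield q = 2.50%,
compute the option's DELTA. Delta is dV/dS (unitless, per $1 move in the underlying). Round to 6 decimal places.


d1 = -1.3316914823; d2 = -1.4518996351
phi(d1) = 0.1643692866; exp(-qT) = 0.9875778005; exp(-rT) = 0.9930244429
N(d1) = 0.0914807947
Delta = exp(-qT) * N(d1) = 0.9875778005 * 0.0914807947 = 0.090344

Answer: Delta = 0.090344


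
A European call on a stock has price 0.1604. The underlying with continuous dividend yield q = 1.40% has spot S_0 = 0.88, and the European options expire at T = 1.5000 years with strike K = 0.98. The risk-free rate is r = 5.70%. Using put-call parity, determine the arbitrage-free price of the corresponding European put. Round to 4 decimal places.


Put-call parity: C - P = S_0 * exp(-qT) - K * exp(-rT).
S_0 * exp(-qT) = 0.8800 * 0.97921896 = 0.86171269
K * exp(-rT) = 0.9800 * 0.91805314 = 0.89969208
P = C - S*exp(-qT) + K*exp(-rT)
P = 0.1604 - 0.86171269 + 0.89969208 = 0.1984

Answer: Put price = 0.1984


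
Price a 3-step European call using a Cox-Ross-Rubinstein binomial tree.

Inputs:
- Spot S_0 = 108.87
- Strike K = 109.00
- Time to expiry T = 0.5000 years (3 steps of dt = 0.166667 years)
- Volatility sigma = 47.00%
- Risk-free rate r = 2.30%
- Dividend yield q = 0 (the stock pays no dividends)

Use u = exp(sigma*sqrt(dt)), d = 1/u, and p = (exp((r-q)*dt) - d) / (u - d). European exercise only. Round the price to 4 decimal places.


dt = T/N = 0.166667
u = exp(sigma*sqrt(dt)) = 1.211521; d = 1/u = 0.825409
p = (exp((r-q)*dt) - d) / (u - d) = 0.462125
Discount per step: exp(-r*dt) = 0.996174
Stock lattice S(k, i) with i counting down-moves:
  k=0: S(0,0) = 108.8700
  k=1: S(1,0) = 131.8983; S(1,1) = 89.8622
  k=2: S(2,0) = 159.7976; S(2,1) = 108.8700; S(2,2) = 74.1731
  k=3: S(3,0) = 193.5981; S(3,1) = 131.8983; S(3,2) = 89.8622; S(3,3) = 61.2231
Terminal payoffs V(N, i) = max(S_T - K, 0):
  V(3,0) = 84.598146; V(3,1) = 22.898305; V(3,2) = 0.000000; V(3,3) = 0.000000
Backward induction: V(k, i) = exp(-r*dt) * [p * V(k+1, i) + (1-p) * V(k+1, i+1)].
  V(2,0) = exp(-r*dt) * [p*84.598146 + (1-p)*22.898305] = 51.214616
  V(2,1) = exp(-r*dt) * [p*22.898305 + (1-p)*0.000000] = 10.541382
  V(2,2) = exp(-r*dt) * [p*0.000000 + (1-p)*0.000000] = 0.000000
  V(1,0) = exp(-r*dt) * [p*51.214616 + (1-p)*10.541382] = 29.225236
  V(1,1) = exp(-r*dt) * [p*10.541382 + (1-p)*0.000000] = 4.852793
  V(0,0) = exp(-r*dt) * [p*29.225236 + (1-p)*4.852793] = 16.054238

Answer: Price = V(0,0) = 16.0542


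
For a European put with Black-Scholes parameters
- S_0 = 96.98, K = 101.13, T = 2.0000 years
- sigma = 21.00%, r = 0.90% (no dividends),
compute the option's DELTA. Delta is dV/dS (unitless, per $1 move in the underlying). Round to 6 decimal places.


d1 = 0.0680100480; d2 = -0.2289748001
phi(d1) = 0.3980207193; exp(-qT) = 1.0000000000; exp(-rT) = 0.9821610324
N(-d1) = 0.4728888178
Delta = -exp(-qT) * N(-d1) = -1.0000000000 * 0.4728888178 = -0.472889

Answer: Delta = -0.472889
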